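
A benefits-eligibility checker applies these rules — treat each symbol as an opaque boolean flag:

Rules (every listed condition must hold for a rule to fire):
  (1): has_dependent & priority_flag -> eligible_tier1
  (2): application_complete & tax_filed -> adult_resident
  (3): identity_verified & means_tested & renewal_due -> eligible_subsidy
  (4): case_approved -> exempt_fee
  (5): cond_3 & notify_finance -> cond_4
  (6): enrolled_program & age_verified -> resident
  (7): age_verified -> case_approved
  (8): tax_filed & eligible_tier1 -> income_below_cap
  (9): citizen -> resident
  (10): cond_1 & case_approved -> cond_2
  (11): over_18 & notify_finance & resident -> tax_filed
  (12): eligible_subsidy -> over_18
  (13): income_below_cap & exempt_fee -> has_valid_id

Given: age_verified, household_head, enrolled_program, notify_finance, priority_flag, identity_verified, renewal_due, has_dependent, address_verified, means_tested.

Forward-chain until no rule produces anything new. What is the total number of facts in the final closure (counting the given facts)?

[1] (1) [has_dependent & priority_flag -> eligible_tier1]; (3) [identity_verified & means_tested & renewal_due -> eligible_subsidy]; (6) [enrolled_program & age_verified -> resident]; (7) [age_verified -> case_approved]. ⇒ new: eligible_tier1, eligible_subsidy, resident, case_approved.
[2] (4) [case_approved -> exempt_fee]; (12) [eligible_subsidy -> over_18]. ⇒ new: exempt_fee, over_18.
[3] (11) [over_18 & notify_finance & resident -> tax_filed]. ⇒ new: tax_filed.
[4] (8) [tax_filed & eligible_tier1 -> income_below_cap]. ⇒ new: income_below_cap.
[5] (13) [income_below_cap & exempt_fee -> has_valid_id]. ⇒ new: has_valid_id.
Closure: {address_verified, age_verified, case_approved, eligible_subsidy, eligible_tier1, enrolled_program, exempt_fee, has_dependent, has_valid_id, household_head, identity_verified, income_below_cap, means_tested, notify_finance, over_18, priority_flag, renewal_due, resident, tax_filed} — 19 facts.

19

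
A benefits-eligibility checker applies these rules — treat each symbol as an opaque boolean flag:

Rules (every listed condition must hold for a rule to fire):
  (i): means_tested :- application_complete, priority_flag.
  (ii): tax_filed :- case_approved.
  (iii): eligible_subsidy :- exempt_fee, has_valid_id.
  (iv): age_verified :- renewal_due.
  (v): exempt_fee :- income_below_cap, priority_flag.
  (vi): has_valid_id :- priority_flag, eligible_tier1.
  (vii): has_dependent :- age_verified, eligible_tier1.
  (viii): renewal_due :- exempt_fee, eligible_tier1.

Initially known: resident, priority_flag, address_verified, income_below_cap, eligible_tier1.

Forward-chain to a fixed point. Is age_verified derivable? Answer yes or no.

yes

Round 1: (v) [exempt_fee :- income_below_cap, priority_flag.]; (vi) [has_valid_id :- priority_flag, eligible_tier1.]. Adds exempt_fee, has_valid_id.
Round 2: (iii) [eligible_subsidy :- exempt_fee, has_valid_id.]; (viii) [renewal_due :- exempt_fee, eligible_tier1.]. Adds eligible_subsidy, renewal_due.
Round 3: (iv) [age_verified :- renewal_due.]. Adds age_verified.
Round 4: (vii) [has_dependent :- age_verified, eligible_tier1.]. Adds has_dependent.
age_verified appears in round 3, so it is derivable.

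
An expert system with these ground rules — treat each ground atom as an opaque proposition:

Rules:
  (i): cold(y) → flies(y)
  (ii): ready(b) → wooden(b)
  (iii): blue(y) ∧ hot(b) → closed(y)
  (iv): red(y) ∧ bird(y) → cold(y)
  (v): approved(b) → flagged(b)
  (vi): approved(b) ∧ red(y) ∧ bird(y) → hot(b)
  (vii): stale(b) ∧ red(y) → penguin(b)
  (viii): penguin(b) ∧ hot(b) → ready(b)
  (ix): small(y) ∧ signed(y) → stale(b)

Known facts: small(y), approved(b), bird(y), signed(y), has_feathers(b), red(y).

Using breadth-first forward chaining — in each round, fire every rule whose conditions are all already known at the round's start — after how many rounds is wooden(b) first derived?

4

Round 1 — (iv), (v), (vi), (ix), derive cold(y), flagged(b), hot(b), stale(b).
Round 2 — (i), (vii), derive flies(y), penguin(b).
Round 3 — (viii), derive ready(b).
Round 4 — (ii), derive wooden(b).
wooden(b) first appears in round 4.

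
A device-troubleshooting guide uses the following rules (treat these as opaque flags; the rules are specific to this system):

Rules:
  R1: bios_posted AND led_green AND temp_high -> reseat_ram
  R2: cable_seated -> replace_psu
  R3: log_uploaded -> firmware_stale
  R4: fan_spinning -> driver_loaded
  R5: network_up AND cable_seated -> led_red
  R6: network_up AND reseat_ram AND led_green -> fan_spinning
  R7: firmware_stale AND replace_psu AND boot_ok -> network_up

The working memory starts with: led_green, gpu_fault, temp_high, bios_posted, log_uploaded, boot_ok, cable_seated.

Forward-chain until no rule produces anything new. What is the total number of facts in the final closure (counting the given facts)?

Round 1: R1 [bios_posted AND led_green AND temp_high -> reseat_ram]; R2 [cable_seated -> replace_psu]; R3 [log_uploaded -> firmware_stale]. New: reseat_ram, replace_psu, firmware_stale.
Round 2: R7 [firmware_stale AND replace_psu AND boot_ok -> network_up]. New: network_up.
Round 3: R5 [network_up AND cable_seated -> led_red]; R6 [network_up AND reseat_ram AND led_green -> fan_spinning]. New: led_red, fan_spinning.
Round 4: R4 [fan_spinning -> driver_loaded]. New: driver_loaded.
Closure: {bios_posted, boot_ok, cable_seated, driver_loaded, fan_spinning, firmware_stale, gpu_fault, led_green, led_red, log_uploaded, network_up, replace_psu, reseat_ram, temp_high} — 14 facts.

14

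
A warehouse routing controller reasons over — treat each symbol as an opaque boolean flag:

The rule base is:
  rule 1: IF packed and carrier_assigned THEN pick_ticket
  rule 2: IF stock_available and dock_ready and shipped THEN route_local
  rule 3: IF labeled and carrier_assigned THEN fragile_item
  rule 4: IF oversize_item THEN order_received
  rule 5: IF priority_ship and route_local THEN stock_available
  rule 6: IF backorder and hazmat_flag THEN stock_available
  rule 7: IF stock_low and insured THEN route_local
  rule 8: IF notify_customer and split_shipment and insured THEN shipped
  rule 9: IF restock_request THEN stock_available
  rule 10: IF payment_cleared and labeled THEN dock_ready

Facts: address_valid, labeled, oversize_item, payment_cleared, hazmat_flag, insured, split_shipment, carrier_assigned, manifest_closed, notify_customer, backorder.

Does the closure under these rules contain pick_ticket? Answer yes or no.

no

Round 1: rule 3 [IF labeled and carrier_assigned THEN fragile_item]; rule 4 [IF oversize_item THEN order_received]; rule 6 [IF backorder and hazmat_flag THEN stock_available]; rule 8 [IF notify_customer and split_shipment and insured THEN shipped]; rule 10 [IF payment_cleared and labeled THEN dock_ready]. New: fragile_item, order_received, stock_available, shipped, dock_ready.
Round 2: rule 2 [IF stock_available and dock_ready and shipped THEN route_local]. New: route_local.
Fixed point reached. pick_ticket is concluded only by rule 1; rule 1 needs packed (never derived).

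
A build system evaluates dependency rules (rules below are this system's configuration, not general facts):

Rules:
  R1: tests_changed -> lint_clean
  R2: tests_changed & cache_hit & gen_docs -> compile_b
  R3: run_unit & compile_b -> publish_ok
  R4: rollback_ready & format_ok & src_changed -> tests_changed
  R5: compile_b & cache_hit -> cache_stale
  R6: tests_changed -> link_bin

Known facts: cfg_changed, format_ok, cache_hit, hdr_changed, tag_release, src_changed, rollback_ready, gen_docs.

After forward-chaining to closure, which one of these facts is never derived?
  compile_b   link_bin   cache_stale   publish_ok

publish_ok

Round 1 — R4, derive tests_changed.
Round 2 — R1, R2, R6, derive lint_clean, compile_b, link_bin.
Round 3 — R5, derive cache_stale.
Derived: link_bin (round 2), cache_stale (round 3), compile_b (round 2). publish_ok never appears in any round.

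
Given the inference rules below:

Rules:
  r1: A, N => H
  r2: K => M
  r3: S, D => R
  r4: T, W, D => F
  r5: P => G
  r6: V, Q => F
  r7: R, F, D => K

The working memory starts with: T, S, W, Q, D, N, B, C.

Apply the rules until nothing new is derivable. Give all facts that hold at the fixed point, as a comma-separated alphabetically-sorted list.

B, C, D, F, K, M, N, Q, R, S, T, W

[1] r3 [S, D => R]; r4 [T, W, D => F]. ⇒ new: R, F.
[2] r7 [R, F, D => K]. ⇒ new: K.
[3] r2 [K => M]. ⇒ new: M.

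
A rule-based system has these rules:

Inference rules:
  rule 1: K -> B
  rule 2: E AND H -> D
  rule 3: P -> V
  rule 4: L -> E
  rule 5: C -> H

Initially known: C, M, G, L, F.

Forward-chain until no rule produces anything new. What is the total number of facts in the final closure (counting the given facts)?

[1] rule 4 [L -> E]; rule 5 [C -> H]. ⇒ new: E, H.
[2] rule 2 [E AND H -> D]. ⇒ new: D.
Closure: {C, D, E, F, G, H, L, M} — 8 facts.

8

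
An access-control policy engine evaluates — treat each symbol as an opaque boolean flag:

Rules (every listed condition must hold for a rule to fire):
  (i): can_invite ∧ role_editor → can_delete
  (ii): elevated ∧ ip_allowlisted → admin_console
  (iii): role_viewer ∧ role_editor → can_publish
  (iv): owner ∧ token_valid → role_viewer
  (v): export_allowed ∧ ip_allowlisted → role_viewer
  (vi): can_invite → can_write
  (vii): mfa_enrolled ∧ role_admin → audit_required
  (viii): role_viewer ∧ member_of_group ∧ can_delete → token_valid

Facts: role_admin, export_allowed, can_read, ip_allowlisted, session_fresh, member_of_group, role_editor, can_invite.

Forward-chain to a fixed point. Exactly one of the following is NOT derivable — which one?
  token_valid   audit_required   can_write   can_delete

audit_required

Round 1: (i) [can_invite ∧ role_editor → can_delete]; (v) [export_allowed ∧ ip_allowlisted → role_viewer]; (vi) [can_invite → can_write]. New: can_delete, role_viewer, can_write.
Round 2: (iii) [role_viewer ∧ role_editor → can_publish]; (viii) [role_viewer ∧ member_of_group ∧ can_delete → token_valid]. New: can_publish, token_valid.
Derived: can_delete (round 1), token_valid (round 2), can_write (round 1). audit_required never appears in any round.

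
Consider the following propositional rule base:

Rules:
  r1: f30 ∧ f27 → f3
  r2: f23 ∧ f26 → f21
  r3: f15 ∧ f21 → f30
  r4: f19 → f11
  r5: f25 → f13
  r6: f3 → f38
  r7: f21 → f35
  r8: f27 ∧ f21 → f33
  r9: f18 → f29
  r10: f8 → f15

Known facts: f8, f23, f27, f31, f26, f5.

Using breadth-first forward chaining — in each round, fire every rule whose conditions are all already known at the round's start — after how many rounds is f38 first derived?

4

[1] r2 [f23 ∧ f26 → f21]; r10 [f8 → f15]. ⇒ new: f21, f15.
[2] r3 [f15 ∧ f21 → f30]; r7 [f21 → f35]; r8 [f27 ∧ f21 → f33]. ⇒ new: f30, f35, f33.
[3] r1 [f30 ∧ f27 → f3]. ⇒ new: f3.
[4] r6 [f3 → f38]. ⇒ new: f38.
f38 first appears in round 4.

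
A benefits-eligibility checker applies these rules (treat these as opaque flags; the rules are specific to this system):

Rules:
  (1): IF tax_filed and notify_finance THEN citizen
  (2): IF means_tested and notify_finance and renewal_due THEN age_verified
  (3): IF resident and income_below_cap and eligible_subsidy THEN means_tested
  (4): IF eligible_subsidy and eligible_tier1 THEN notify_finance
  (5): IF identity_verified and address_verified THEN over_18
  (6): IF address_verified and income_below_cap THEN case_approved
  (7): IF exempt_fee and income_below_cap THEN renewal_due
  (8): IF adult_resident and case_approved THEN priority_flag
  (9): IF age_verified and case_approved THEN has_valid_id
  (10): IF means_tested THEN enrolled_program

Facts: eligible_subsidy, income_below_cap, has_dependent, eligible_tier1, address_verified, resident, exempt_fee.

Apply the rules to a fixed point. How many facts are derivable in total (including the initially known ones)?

14

Round 1 — (3), (4), (6), (7), derive means_tested, notify_finance, case_approved, renewal_due.
Round 2 — (2), (10), derive age_verified, enrolled_program.
Round 3 — (9), derive has_valid_id.
Closure: {address_verified, age_verified, case_approved, eligible_subsidy, eligible_tier1, enrolled_program, exempt_fee, has_dependent, has_valid_id, income_below_cap, means_tested, notify_finance, renewal_due, resident} — 14 facts.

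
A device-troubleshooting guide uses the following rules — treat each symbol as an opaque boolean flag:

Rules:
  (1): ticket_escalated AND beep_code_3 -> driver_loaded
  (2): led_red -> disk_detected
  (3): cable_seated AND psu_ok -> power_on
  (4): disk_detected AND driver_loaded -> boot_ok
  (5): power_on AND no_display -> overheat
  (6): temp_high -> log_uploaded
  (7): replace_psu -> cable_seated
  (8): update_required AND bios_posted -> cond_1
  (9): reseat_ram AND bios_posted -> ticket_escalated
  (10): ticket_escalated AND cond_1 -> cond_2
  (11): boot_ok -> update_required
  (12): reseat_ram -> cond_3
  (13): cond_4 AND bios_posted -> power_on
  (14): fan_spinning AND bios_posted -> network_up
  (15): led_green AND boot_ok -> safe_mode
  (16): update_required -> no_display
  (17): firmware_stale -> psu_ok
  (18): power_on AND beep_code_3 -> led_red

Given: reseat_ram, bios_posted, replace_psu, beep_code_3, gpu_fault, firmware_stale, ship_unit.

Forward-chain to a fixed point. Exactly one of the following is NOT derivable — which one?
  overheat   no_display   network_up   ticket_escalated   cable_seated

Round 1: (7) [replace_psu -> cable_seated]; (9) [reseat_ram AND bios_posted -> ticket_escalated]; (12) [reseat_ram -> cond_3]; (17) [firmware_stale -> psu_ok]. New: cable_seated, ticket_escalated, cond_3, psu_ok.
Round 2: (1) [ticket_escalated AND beep_code_3 -> driver_loaded]; (3) [cable_seated AND psu_ok -> power_on]. New: driver_loaded, power_on.
Round 3: (18) [power_on AND beep_code_3 -> led_red]. New: led_red.
Round 4: (2) [led_red -> disk_detected]. New: disk_detected.
Round 5: (4) [disk_detected AND driver_loaded -> boot_ok]. New: boot_ok.
Round 6: (11) [boot_ok -> update_required]. New: update_required.
Round 7: (8) [update_required AND bios_posted -> cond_1]; (16) [update_required -> no_display]. New: cond_1, no_display.
Round 8: (5) [power_on AND no_display -> overheat]; (10) [ticket_escalated AND cond_1 -> cond_2]. New: overheat, cond_2.
Derived: no_display (round 7), overheat (round 8), cable_seated (round 1), ticket_escalated (round 1). network_up never appears in any round.

network_up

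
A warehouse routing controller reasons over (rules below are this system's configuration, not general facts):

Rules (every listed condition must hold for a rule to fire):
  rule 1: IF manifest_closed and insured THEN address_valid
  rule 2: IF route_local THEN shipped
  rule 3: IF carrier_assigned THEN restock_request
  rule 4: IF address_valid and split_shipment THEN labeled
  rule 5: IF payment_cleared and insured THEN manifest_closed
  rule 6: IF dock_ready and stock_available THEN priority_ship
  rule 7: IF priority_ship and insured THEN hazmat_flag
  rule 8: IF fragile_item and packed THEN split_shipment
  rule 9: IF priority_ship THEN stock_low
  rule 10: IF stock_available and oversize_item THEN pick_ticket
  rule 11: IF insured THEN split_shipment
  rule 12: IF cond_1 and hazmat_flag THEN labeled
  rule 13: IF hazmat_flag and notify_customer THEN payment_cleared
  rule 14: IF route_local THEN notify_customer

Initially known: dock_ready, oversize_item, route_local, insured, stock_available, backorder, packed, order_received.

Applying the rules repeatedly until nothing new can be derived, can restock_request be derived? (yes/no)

no

Round 1 — rule 2, rule 6, rule 10, rule 11, rule 14, derive shipped, priority_ship, pick_ticket, split_shipment, notify_customer.
Round 2 — rule 7, rule 9, derive hazmat_flag, stock_low.
Round 3 — rule 13, derive payment_cleared.
Round 4 — rule 5, derive manifest_closed.
Round 5 — rule 1, derive address_valid.
Round 6 — rule 4, derive labeled.
Fixed point reached. restock_request is concluded only by rule 3; rule 3 needs carrier_assigned (never derived).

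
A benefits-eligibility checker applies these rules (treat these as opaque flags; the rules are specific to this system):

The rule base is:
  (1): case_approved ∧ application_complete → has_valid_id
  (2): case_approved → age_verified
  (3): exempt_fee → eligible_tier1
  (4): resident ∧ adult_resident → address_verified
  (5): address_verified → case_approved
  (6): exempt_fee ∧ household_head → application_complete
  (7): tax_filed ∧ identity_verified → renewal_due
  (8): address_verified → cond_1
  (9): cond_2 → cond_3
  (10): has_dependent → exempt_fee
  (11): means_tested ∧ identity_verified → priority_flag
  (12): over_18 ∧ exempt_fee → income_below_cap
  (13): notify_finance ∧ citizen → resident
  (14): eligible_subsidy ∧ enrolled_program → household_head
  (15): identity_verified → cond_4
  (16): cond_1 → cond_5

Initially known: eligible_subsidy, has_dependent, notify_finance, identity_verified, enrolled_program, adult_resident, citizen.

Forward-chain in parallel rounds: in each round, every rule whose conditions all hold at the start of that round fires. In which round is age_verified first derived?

[1] (10) [has_dependent → exempt_fee]; (13) [notify_finance ∧ citizen → resident]; (14) [eligible_subsidy ∧ enrolled_program → household_head]; (15) [identity_verified → cond_4]. ⇒ new: exempt_fee, resident, household_head, cond_4.
[2] (3) [exempt_fee → eligible_tier1]; (4) [resident ∧ adult_resident → address_verified]; (6) [exempt_fee ∧ household_head → application_complete]. ⇒ new: eligible_tier1, address_verified, application_complete.
[3] (5) [address_verified → case_approved]; (8) [address_verified → cond_1]. ⇒ new: case_approved, cond_1.
[4] (1) [case_approved ∧ application_complete → has_valid_id]; (2) [case_approved → age_verified]; (16) [cond_1 → cond_5]. ⇒ new: has_valid_id, age_verified, cond_5.
age_verified first appears in round 4.

4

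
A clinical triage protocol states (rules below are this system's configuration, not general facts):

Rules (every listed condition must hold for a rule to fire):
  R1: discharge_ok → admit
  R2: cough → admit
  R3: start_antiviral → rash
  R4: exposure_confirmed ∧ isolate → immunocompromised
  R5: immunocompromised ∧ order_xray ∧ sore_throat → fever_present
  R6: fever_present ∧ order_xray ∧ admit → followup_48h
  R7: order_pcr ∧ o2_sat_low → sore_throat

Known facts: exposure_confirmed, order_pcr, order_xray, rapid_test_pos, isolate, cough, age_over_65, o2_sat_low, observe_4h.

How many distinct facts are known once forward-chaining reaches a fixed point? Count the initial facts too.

14

Round 1: R2 [cough → admit]; R4 [exposure_confirmed ∧ isolate → immunocompromised]; R7 [order_pcr ∧ o2_sat_low → sore_throat]. Adds admit, immunocompromised, sore_throat.
Round 2: R5 [immunocompromised ∧ order_xray ∧ sore_throat → fever_present]. Adds fever_present.
Round 3: R6 [fever_present ∧ order_xray ∧ admit → followup_48h]. Adds followup_48h.
Closure: {admit, age_over_65, cough, exposure_confirmed, fever_present, followup_48h, immunocompromised, isolate, o2_sat_low, observe_4h, order_pcr, order_xray, rapid_test_pos, sore_throat} — 14 facts.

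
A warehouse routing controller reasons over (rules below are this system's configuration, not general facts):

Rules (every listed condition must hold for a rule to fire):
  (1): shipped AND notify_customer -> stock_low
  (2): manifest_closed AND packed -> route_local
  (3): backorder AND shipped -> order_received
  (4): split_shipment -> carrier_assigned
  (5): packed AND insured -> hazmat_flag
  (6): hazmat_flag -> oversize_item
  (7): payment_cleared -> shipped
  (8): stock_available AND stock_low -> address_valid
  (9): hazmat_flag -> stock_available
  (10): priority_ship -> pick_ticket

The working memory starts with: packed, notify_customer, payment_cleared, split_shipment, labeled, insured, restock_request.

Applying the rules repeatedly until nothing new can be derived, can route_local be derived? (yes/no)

Round 1 — (4), (5), (7), derive carrier_assigned, hazmat_flag, shipped.
Round 2 — (1), (6), (9), derive stock_low, oversize_item, stock_available.
Round 3 — (8), derive address_valid.
Fixed point reached. route_local is concluded only by (2); (2) needs manifest_closed (never derived).

no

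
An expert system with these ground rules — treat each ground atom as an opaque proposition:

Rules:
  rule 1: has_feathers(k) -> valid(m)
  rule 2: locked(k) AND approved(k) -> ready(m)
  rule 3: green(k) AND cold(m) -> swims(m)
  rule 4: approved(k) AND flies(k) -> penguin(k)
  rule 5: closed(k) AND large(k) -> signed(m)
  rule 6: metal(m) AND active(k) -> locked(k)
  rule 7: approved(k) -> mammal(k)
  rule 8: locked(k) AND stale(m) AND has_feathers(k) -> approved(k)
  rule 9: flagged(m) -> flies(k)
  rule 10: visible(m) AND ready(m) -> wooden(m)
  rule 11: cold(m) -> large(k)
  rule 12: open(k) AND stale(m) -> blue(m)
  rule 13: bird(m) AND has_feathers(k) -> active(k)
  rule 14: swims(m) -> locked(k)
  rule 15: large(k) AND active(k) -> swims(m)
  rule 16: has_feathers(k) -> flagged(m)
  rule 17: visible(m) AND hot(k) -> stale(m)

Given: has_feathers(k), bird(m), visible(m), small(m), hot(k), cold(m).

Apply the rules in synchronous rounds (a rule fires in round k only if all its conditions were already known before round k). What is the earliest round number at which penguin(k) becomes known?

Round 1: rule 1 [has_feathers(k) -> valid(m)]; rule 11 [cold(m) -> large(k)]; rule 13 [bird(m) AND has_feathers(k) -> active(k)]; rule 16 [has_feathers(k) -> flagged(m)]; rule 17 [visible(m) AND hot(k) -> stale(m)]. Adds valid(m), large(k), active(k), flagged(m), stale(m).
Round 2: rule 9 [flagged(m) -> flies(k)]; rule 15 [large(k) AND active(k) -> swims(m)]. Adds flies(k), swims(m).
Round 3: rule 14 [swims(m) -> locked(k)]. Adds locked(k).
Round 4: rule 8 [locked(k) AND stale(m) AND has_feathers(k) -> approved(k)]. Adds approved(k).
Round 5: rule 2 [locked(k) AND approved(k) -> ready(m)]; rule 4 [approved(k) AND flies(k) -> penguin(k)]; rule 7 [approved(k) -> mammal(k)]. Adds ready(m), penguin(k), mammal(k).
penguin(k) first appears in round 5.

5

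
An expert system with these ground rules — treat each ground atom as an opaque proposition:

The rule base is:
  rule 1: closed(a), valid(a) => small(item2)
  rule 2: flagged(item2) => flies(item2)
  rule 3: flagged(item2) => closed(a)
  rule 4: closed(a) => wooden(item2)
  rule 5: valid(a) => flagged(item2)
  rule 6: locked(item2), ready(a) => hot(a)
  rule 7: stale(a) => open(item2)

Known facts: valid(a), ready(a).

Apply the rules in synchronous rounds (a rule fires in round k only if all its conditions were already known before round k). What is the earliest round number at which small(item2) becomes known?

Round 1 — rule 5, derive flagged(item2).
Round 2 — rule 2, rule 3, derive flies(item2), closed(a).
Round 3 — rule 1, rule 4, derive small(item2), wooden(item2).
small(item2) first appears in round 3.

3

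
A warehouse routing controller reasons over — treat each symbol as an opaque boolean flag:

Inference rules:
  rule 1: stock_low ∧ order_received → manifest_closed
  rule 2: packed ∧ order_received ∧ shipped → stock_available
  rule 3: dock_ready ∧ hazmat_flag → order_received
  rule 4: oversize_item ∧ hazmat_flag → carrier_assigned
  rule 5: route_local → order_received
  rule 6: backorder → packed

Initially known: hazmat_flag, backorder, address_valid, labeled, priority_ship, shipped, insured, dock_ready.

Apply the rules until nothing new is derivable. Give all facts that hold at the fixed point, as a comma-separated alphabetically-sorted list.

Round 1: rule 3 [dock_ready ∧ hazmat_flag → order_received]; rule 6 [backorder → packed]. New: order_received, packed.
Round 2: rule 2 [packed ∧ order_received ∧ shipped → stock_available]. New: stock_available.

address_valid, backorder, dock_ready, hazmat_flag, insured, labeled, order_received, packed, priority_ship, shipped, stock_available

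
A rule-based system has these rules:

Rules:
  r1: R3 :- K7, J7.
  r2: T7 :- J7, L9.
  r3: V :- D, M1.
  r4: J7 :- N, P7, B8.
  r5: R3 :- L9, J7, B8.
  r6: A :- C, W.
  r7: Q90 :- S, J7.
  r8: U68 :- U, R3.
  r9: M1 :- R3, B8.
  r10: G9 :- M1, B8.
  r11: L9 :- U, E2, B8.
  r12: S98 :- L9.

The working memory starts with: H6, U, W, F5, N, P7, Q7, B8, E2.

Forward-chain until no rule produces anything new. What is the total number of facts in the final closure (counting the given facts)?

Round 1: r4 [J7 :- N, P7, B8.]; r11 [L9 :- U, E2, B8.]. New: J7, L9.
Round 2: r2 [T7 :- J7, L9.]; r5 [R3 :- L9, J7, B8.]; r12 [S98 :- L9.]. New: T7, R3, S98.
Round 3: r8 [U68 :- U, R3.]; r9 [M1 :- R3, B8.]. New: U68, M1.
Round 4: r10 [G9 :- M1, B8.]. New: G9.
Closure: {B8, E2, F5, G9, H6, J7, L9, M1, N, P7, Q7, R3, S98, T7, U, U68, W} — 17 facts.

17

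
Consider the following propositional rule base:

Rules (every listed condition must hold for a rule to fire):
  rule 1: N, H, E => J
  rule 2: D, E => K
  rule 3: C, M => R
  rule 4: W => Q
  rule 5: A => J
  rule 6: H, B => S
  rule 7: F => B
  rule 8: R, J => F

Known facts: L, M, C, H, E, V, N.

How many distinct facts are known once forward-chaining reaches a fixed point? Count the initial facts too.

12

Round 1: rule 1 [N, H, E => J]; rule 3 [C, M => R]. Adds J, R.
Round 2: rule 8 [R, J => F]. Adds F.
Round 3: rule 7 [F => B]. Adds B.
Round 4: rule 6 [H, B => S]. Adds S.
Closure: {B, C, E, F, H, J, L, M, N, R, S, V} — 12 facts.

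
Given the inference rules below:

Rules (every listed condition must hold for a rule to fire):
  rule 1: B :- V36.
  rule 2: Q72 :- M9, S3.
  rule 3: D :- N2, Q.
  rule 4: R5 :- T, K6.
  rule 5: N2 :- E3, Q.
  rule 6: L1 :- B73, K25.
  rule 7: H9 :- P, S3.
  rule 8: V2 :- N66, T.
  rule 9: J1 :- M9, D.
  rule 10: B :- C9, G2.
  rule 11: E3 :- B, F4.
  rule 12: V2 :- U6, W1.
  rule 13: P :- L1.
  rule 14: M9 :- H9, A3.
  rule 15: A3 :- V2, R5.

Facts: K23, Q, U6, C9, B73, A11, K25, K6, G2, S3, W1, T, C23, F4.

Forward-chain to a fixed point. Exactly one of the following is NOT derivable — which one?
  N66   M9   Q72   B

Round 1 — rule 4, rule 6, rule 10, rule 12, derive R5, L1, B, V2.
Round 2 — rule 11, rule 13, rule 15, derive E3, P, A3.
Round 3 — rule 5, rule 7, derive N2, H9.
Round 4 — rule 3, rule 14, derive D, M9.
Round 5 — rule 2, rule 9, derive Q72, J1.
Derived: Q72 (round 5), B (round 1), M9 (round 4). N66 never appears in any round.

N66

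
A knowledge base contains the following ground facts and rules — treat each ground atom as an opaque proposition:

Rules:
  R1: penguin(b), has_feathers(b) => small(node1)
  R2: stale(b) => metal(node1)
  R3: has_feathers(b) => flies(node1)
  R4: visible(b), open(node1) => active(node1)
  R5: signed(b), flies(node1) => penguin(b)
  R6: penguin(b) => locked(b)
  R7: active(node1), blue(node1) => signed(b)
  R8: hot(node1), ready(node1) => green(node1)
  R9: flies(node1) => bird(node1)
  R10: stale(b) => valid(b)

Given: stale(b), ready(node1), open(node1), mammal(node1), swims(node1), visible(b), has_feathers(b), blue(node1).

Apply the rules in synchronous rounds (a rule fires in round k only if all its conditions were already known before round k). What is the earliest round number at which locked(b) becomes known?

[1] R2 [stale(b) => metal(node1)]; R3 [has_feathers(b) => flies(node1)]; R4 [visible(b), open(node1) => active(node1)]; R10 [stale(b) => valid(b)]. ⇒ new: metal(node1), flies(node1), active(node1), valid(b).
[2] R7 [active(node1), blue(node1) => signed(b)]; R9 [flies(node1) => bird(node1)]. ⇒ new: signed(b), bird(node1).
[3] R5 [signed(b), flies(node1) => penguin(b)]. ⇒ new: penguin(b).
[4] R1 [penguin(b), has_feathers(b) => small(node1)]; R6 [penguin(b) => locked(b)]. ⇒ new: small(node1), locked(b).
locked(b) first appears in round 4.

4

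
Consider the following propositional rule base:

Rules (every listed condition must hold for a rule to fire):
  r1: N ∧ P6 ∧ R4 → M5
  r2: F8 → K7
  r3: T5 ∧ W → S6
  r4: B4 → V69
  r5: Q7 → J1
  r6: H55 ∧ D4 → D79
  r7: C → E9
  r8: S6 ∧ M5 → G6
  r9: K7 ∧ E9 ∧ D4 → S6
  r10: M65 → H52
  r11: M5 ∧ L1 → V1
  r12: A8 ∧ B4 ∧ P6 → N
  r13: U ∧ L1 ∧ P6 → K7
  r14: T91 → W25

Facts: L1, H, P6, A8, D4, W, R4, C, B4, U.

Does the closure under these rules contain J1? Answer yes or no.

Round 1 fires r4, r7, r12, r13, giving V69, E9, N, K7.
Round 2 fires r1, r9, giving M5, S6.
Round 3 fires r8, r11, giving G6, V1.
Fixed point reached. J1 is concluded only by r5; r5 needs Q7 (never derived).

no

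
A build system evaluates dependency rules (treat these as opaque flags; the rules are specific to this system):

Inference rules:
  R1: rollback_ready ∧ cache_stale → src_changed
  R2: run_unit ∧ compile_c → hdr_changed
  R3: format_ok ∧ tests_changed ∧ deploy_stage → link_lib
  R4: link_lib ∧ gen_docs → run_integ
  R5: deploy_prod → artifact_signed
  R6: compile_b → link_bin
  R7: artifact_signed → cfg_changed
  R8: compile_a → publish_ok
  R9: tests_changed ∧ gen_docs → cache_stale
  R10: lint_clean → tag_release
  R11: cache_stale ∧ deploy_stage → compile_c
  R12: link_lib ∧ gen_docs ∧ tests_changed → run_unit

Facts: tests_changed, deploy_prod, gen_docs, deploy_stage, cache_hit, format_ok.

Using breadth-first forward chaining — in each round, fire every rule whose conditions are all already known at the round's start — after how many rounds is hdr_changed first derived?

3

Round 1: R3 [format_ok ∧ tests_changed ∧ deploy_stage → link_lib]; R5 [deploy_prod → artifact_signed]; R9 [tests_changed ∧ gen_docs → cache_stale]. Adds link_lib, artifact_signed, cache_stale.
Round 2: R4 [link_lib ∧ gen_docs → run_integ]; R7 [artifact_signed → cfg_changed]; R11 [cache_stale ∧ deploy_stage → compile_c]; R12 [link_lib ∧ gen_docs ∧ tests_changed → run_unit]. Adds run_integ, cfg_changed, compile_c, run_unit.
Round 3: R2 [run_unit ∧ compile_c → hdr_changed]. Adds hdr_changed.
hdr_changed first appears in round 3.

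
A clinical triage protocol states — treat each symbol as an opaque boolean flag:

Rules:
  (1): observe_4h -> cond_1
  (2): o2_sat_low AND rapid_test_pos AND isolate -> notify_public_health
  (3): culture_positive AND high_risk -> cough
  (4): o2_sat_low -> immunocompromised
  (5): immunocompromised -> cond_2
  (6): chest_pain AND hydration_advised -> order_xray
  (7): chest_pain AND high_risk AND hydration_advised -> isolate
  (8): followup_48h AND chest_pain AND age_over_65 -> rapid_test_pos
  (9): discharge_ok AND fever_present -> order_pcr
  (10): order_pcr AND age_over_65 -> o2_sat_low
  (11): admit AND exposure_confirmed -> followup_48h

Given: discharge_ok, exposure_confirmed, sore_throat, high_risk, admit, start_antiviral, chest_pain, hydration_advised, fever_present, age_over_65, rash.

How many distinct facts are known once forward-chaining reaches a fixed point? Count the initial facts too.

20

Round 1 fires (6), (7), (9), (11), giving order_xray, isolate, order_pcr, followup_48h.
Round 2 fires (8), (10), giving rapid_test_pos, o2_sat_low.
Round 3 fires (2), (4), giving notify_public_health, immunocompromised.
Round 4 fires (5), giving cond_2.
Closure: {admit, age_over_65, chest_pain, cond_2, discharge_ok, exposure_confirmed, fever_present, followup_48h, high_risk, hydration_advised, immunocompromised, isolate, notify_public_health, o2_sat_low, order_pcr, order_xray, rapid_test_pos, rash, sore_throat, start_antiviral} — 20 facts.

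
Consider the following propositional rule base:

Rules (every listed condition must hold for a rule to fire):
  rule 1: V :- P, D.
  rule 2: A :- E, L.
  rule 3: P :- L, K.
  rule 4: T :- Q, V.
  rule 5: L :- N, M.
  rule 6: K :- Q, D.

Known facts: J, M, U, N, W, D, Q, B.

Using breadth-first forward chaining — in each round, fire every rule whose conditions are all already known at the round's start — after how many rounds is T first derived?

Round 1 — rule 5, rule 6, derive L, K.
Round 2 — rule 3, derive P.
Round 3 — rule 1, derive V.
Round 4 — rule 4, derive T.
T first appears in round 4.

4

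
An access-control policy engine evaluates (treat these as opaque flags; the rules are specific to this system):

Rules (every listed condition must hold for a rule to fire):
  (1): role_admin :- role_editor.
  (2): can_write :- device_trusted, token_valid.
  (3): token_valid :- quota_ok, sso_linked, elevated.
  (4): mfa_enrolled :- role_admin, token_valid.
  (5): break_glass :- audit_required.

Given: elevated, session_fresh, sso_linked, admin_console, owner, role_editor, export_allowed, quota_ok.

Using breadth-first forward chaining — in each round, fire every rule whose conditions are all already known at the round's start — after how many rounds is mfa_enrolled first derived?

[1] (1) [role_admin :- role_editor.]; (3) [token_valid :- quota_ok, sso_linked, elevated.]. ⇒ new: role_admin, token_valid.
[2] (4) [mfa_enrolled :- role_admin, token_valid.]. ⇒ new: mfa_enrolled.
mfa_enrolled first appears in round 2.

2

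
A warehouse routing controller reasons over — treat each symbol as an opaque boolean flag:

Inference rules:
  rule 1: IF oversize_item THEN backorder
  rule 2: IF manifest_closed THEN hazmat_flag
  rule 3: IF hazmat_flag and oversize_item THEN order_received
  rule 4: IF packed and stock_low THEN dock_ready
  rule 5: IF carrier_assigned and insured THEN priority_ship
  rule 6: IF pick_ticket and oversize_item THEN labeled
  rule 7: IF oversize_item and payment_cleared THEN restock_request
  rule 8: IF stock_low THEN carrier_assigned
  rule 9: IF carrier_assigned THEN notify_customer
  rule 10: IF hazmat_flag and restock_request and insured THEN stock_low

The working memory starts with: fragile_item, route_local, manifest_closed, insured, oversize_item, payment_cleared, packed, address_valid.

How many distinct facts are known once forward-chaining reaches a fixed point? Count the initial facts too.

[1] rule 1 [IF oversize_item THEN backorder]; rule 2 [IF manifest_closed THEN hazmat_flag]; rule 7 [IF oversize_item and payment_cleared THEN restock_request]. ⇒ new: backorder, hazmat_flag, restock_request.
[2] rule 3 [IF hazmat_flag and oversize_item THEN order_received]; rule 10 [IF hazmat_flag and restock_request and insured THEN stock_low]. ⇒ new: order_received, stock_low.
[3] rule 4 [IF packed and stock_low THEN dock_ready]; rule 8 [IF stock_low THEN carrier_assigned]. ⇒ new: dock_ready, carrier_assigned.
[4] rule 5 [IF carrier_assigned and insured THEN priority_ship]; rule 9 [IF carrier_assigned THEN notify_customer]. ⇒ new: priority_ship, notify_customer.
Closure: {address_valid, backorder, carrier_assigned, dock_ready, fragile_item, hazmat_flag, insured, manifest_closed, notify_customer, order_received, oversize_item, packed, payment_cleared, priority_ship, restock_request, route_local, stock_low} — 17 facts.

17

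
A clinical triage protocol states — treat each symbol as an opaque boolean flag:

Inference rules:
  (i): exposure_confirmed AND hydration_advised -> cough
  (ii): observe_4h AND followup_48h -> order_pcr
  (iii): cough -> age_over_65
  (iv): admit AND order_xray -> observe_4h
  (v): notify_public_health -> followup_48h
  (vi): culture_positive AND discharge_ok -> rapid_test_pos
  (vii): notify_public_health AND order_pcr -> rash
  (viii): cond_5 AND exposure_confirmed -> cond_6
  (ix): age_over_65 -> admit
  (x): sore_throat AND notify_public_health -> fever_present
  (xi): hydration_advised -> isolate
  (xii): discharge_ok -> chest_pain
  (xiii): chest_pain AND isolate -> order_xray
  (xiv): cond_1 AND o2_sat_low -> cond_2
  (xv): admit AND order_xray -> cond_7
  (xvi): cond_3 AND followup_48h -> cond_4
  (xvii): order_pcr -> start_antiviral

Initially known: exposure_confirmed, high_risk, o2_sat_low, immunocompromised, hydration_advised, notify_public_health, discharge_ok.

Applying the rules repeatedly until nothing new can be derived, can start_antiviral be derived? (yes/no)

Round 1 fires (i), (v), (xi), (xii), giving cough, followup_48h, isolate, chest_pain.
Round 2 fires (iii), (xiii), giving age_over_65, order_xray.
Round 3 fires (ix), giving admit.
Round 4 fires (iv), (xv), giving observe_4h, cond_7.
Round 5 fires (ii), giving order_pcr.
Round 6 fires (vii), (xvii), giving rash, start_antiviral.
start_antiviral appears in round 6, so it is derivable.

yes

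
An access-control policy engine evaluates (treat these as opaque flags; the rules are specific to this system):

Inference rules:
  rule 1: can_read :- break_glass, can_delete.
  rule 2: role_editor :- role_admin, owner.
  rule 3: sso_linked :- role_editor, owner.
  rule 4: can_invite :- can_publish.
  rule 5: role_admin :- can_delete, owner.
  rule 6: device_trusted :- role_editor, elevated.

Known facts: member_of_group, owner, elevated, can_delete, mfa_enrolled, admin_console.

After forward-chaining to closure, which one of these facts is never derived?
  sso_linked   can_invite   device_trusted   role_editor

[1] rule 5 [role_admin :- can_delete, owner.]. ⇒ new: role_admin.
[2] rule 2 [role_editor :- role_admin, owner.]. ⇒ new: role_editor.
[3] rule 3 [sso_linked :- role_editor, owner.]; rule 6 [device_trusted :- role_editor, elevated.]. ⇒ new: sso_linked, device_trusted.
Derived: sso_linked (round 3), role_editor (round 2), device_trusted (round 3). can_invite never appears in any round.

can_invite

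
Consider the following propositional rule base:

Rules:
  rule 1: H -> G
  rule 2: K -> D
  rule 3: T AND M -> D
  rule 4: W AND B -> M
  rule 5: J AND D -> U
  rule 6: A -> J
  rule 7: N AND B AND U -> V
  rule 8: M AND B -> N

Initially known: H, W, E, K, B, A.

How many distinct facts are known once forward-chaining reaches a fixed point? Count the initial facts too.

13

[1] rule 1 [H -> G]; rule 2 [K -> D]; rule 4 [W AND B -> M]; rule 6 [A -> J]. ⇒ new: G, D, M, J.
[2] rule 5 [J AND D -> U]; rule 8 [M AND B -> N]. ⇒ new: U, N.
[3] rule 7 [N AND B AND U -> V]. ⇒ new: V.
Closure: {A, B, D, E, G, H, J, K, M, N, U, V, W} — 13 facts.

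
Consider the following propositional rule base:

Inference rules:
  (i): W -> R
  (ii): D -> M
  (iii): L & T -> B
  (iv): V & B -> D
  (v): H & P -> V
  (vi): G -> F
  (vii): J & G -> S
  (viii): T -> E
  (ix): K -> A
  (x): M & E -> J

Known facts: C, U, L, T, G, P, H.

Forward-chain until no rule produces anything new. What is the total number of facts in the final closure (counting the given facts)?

Round 1 — (iii), (v), (vi), (viii), derive B, V, F, E.
Round 2 — (iv), derive D.
Round 3 — (ii), derive M.
Round 4 — (x), derive J.
Round 5 — (vii), derive S.
Closure: {B, C, D, E, F, G, H, J, L, M, P, S, T, U, V} — 15 facts.

15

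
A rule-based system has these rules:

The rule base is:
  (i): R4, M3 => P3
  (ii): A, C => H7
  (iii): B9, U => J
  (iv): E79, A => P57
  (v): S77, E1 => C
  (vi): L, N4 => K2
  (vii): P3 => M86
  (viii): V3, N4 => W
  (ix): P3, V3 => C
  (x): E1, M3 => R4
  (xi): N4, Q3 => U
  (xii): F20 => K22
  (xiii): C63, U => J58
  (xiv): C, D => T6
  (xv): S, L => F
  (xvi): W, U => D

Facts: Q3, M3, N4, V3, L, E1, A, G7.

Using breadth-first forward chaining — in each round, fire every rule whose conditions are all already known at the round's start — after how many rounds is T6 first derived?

4

Round 1: (vi) [L, N4 => K2]; (viii) [V3, N4 => W]; (x) [E1, M3 => R4]; (xi) [N4, Q3 => U]. New: K2, W, R4, U.
Round 2: (i) [R4, M3 => P3]; (xvi) [W, U => D]. New: P3, D.
Round 3: (vii) [P3 => M86]; (ix) [P3, V3 => C]. New: M86, C.
Round 4: (ii) [A, C => H7]; (xiv) [C, D => T6]. New: H7, T6.
T6 first appears in round 4.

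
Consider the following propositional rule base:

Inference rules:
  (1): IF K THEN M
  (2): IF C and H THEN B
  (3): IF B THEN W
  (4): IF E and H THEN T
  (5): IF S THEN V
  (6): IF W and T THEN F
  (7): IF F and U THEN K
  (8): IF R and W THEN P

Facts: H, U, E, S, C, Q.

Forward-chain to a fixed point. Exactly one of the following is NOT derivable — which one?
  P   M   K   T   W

P

[1] (2) [IF C and H THEN B]; (4) [IF E and H THEN T]; (5) [IF S THEN V]. ⇒ new: B, T, V.
[2] (3) [IF B THEN W]. ⇒ new: W.
[3] (6) [IF W and T THEN F]. ⇒ new: F.
[4] (7) [IF F and U THEN K]. ⇒ new: K.
[5] (1) [IF K THEN M]. ⇒ new: M.
Derived: K (round 4), W (round 2), M (round 5), T (round 1). P never appears in any round.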